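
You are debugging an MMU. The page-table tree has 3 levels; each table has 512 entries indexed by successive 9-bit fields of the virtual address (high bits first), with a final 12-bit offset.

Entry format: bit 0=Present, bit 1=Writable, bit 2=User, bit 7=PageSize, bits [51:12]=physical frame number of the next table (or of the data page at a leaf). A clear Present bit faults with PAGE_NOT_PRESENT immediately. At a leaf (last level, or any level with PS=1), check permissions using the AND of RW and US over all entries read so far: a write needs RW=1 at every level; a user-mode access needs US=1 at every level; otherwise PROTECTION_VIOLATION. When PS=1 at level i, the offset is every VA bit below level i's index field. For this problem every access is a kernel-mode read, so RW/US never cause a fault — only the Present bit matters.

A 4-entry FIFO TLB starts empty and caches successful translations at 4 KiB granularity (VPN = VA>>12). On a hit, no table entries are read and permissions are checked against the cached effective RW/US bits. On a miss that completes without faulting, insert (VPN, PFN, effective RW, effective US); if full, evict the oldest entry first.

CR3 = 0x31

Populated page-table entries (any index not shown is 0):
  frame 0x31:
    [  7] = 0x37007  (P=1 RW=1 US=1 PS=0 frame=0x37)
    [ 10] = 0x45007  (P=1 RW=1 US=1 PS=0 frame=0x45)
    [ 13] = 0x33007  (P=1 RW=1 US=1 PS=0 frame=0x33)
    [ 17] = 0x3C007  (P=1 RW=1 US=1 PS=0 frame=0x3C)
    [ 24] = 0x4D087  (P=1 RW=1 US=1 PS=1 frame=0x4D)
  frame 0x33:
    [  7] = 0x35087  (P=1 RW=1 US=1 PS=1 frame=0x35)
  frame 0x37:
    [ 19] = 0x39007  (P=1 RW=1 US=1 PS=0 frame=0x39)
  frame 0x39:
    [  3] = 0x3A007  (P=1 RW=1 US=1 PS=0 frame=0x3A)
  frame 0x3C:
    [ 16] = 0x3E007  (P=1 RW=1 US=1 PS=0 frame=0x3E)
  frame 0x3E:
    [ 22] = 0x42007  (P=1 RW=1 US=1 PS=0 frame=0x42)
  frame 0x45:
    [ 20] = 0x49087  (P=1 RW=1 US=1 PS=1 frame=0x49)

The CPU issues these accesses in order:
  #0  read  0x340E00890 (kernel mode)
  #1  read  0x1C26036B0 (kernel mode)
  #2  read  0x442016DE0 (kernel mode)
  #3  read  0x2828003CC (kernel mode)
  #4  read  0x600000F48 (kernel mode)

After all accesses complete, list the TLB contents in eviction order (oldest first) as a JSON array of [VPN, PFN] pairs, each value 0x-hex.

Walk each access:
#0 VA=0x340E00890 (r,kernel):
  [0] read 0x31 idx=13: raw=0x33007 flags P=1 W=1 U=1 S=0
  [1] read 0x33 idx=7: raw=0x35087 flags P=1 W=1 U=1 S=1
  ✓ 0x35890 (huge @L1)  — 2 lookups
#1 VA=0x1C26036B0 (r,kernel):
  [0] read 0x31 idx=7: raw=0x37007 flags P=1 W=1 U=1 S=0
  [1] read 0x37 idx=19: raw=0x39007 flags P=1 W=1 U=1 S=0
  [2] read 0x39 idx=3: raw=0x3A007 flags P=1 W=1 U=1 S=0
  ✓ 0x3A6B0  — 3 lookups
#2 VA=0x442016DE0 (r,kernel):
  [0] read 0x31 idx=17: raw=0x3C007 flags P=1 W=1 U=1 S=0
  [1] read 0x3C idx=16: raw=0x3E007 flags P=1 W=1 U=1 S=0
  [2] read 0x3E idx=22: raw=0x42007 flags P=1 W=1 U=1 S=0
  ✓ 0x42DE0  — 3 lookups
#3 VA=0x2828003CC (r,kernel):
  [0] read 0x31 idx=10: raw=0x45007 flags P=1 W=1 U=1 S=0
  [1] read 0x45 idx=20: raw=0x49087 flags P=1 W=1 U=1 S=1
  ✓ 0x493CC (huge @L1)  — 2 lookups
#4 VA=0x600000F48 (r,kernel):
  [0] read 0x31 idx=24: raw=0x4D087 flags P=1 W=1 U=1 S=1
  ✓ 0x4DF48 (huge @L0)  — 1 lookups

TLB: [["0x1C2603", "0x3A"], ["0x442016", "0x42"], ["0x282800", "0x49"], ["0x600000", "0x4D"]]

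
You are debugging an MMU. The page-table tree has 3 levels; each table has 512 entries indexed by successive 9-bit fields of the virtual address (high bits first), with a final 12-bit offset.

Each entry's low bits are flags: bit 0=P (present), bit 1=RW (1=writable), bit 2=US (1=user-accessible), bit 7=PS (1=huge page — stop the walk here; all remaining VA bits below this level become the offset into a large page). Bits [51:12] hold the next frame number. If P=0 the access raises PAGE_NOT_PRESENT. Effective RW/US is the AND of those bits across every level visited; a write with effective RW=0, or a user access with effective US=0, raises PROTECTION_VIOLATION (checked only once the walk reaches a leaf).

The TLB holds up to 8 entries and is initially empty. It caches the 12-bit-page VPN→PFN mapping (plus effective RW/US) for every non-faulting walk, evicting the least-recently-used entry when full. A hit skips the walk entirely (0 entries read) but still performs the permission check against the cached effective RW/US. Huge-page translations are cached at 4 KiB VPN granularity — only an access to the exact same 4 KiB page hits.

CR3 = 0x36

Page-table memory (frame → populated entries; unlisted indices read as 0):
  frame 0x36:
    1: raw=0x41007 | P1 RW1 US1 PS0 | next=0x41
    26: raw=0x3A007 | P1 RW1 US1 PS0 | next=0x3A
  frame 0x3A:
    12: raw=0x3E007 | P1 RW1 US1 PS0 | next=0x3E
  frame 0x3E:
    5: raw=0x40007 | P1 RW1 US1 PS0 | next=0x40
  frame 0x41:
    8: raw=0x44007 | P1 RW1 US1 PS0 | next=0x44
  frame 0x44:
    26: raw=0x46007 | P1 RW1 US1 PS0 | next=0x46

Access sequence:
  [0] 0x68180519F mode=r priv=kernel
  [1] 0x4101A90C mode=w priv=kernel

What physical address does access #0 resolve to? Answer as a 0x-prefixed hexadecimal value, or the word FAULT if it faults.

Per-access translation:
#0 VA=0x68180519F (r,kernel):
  lvl0: tbl 0x36, slot 26 ⇒ 0x3A007 (P1/RW1/US1/PS0)
  lvl1: tbl 0x3A, slot 12 ⇒ 0x3E007 (P1/RW1/US1/PS0)
  lvl2: tbl 0x3E, slot 5 ⇒ 0x40007 (P1/RW1/US1/PS0)
  ⇒ phys 0x4019F  [3 reads]
#1 VA=0x4101A90C (w,kernel):
  lvl0: tbl 0x36, slot 1 ⇒ 0x41007 (P1/RW1/US1/PS0)
  lvl1: tbl 0x41, slot 8 ⇒ 0x44007 (P1/RW1/US1/PS0)
  lvl2: tbl 0x44, slot 26 ⇒ 0x46007 (P1/RW1/US1/PS0)
  ⇒ phys 0x4690C  [3 reads]

Access #0 PA: 0x4019F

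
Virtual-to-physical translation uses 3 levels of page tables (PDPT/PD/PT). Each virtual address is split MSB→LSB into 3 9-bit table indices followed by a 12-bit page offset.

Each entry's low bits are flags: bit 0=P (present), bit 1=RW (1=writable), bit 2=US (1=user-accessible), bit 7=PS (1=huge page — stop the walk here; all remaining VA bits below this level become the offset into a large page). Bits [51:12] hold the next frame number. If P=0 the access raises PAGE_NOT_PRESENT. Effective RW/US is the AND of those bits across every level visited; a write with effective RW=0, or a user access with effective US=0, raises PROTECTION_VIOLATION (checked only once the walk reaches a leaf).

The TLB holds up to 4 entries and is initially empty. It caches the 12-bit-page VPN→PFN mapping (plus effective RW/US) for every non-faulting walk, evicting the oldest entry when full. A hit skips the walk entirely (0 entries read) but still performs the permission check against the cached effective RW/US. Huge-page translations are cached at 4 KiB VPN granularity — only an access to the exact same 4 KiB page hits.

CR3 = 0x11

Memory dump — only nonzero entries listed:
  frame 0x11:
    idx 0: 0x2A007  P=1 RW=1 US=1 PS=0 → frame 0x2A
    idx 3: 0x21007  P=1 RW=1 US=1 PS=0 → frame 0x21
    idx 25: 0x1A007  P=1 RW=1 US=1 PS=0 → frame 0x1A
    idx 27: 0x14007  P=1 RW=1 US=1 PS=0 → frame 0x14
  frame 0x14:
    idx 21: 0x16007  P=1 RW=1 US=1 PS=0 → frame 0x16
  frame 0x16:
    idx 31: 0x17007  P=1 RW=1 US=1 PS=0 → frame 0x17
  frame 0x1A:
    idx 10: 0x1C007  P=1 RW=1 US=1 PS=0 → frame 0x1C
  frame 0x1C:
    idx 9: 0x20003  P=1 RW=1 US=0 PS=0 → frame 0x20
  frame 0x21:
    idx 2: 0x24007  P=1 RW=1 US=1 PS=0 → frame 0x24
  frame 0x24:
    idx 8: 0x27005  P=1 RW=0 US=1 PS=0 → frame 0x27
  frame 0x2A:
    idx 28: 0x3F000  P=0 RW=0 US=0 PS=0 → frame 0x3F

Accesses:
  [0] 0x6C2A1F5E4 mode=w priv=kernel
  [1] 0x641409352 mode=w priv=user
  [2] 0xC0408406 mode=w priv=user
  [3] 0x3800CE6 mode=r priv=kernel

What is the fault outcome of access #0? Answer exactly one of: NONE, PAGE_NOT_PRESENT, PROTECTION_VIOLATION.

Walk each access:
#0 VA=0x6C2A1F5E4 (w,kernel):
  L0 @0x11[27] → 0x14007  P=1,RW=1,US=1,PS=0
  L1 @0x14[21] → 0x16007  P=1,RW=1,US=1,PS=0
  L2 @0x16[31] → 0x17007  P=1,RW=1,US=1,PS=0
  ✓ 0x175E4  — 3 lookups
#1 VA=0x641409352 (w,user):
  L0 @0x11[25] → 0x1A007  P=1,RW=1,US=1,PS=0
  L1 @0x1A[10] → 0x1C007  P=1,RW=1,US=1,PS=0
  L2 @0x1C[9] → 0x20003  P=1,RW=1,US=0,PS=0
  ⇒ fault: PROTECTION_VIOLATION  — 3 lookups
#2 VA=0xC0408406 (w,user):
  L0 @0x11[3] → 0x21007  P=1,RW=1,US=1,PS=0
  L1 @0x21[2] → 0x24007  P=1,RW=1,US=1,PS=0
  L2 @0x24[8] → 0x27005  P=1,RW=0,US=1,PS=0
  ⇒ fault: PROTECTION_VIOLATION  — 3 lookups
#3 VA=0x3800CE6 (r,kernel):
  L0 @0x11[0] → 0x2A007  P=1,RW=1,US=1,PS=0
  L1 @0x2A[28] → 0x3F000  P=0,RW=0,US=0,PS=0
  ⇒ fault: PAGE_NOT_PRESENT  — 2 lookups

Access #0 fault: NONE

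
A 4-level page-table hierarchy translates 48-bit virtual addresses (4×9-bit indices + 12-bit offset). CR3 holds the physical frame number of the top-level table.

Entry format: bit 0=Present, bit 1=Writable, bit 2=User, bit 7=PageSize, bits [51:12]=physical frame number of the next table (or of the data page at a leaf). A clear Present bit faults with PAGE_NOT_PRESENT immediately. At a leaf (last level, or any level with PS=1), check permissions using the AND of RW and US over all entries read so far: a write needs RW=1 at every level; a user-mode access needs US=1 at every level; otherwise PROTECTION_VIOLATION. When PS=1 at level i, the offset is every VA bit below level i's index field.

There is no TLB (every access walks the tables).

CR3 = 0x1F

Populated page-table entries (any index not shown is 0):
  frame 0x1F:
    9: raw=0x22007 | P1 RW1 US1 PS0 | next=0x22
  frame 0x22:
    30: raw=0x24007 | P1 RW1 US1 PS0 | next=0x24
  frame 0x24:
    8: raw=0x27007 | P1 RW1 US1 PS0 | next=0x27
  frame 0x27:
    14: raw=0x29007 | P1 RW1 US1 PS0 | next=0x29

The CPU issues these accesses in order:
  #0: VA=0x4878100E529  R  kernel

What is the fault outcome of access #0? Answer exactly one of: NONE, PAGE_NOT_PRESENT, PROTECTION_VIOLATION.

Walk each access:
#0 VA=0x4878100E529 (r,kernel):
  [0] read 0x1F idx=9: raw=0x22007 flags P=1 W=1 U=1 S=0
  [1] read 0x22 idx=30: raw=0x24007 flags P=1 W=1 U=1 S=0
  [2] read 0x24 idx=8: raw=0x27007 flags P=1 W=1 U=1 S=0
  [3] read 0x27 idx=14: raw=0x29007 flags P=1 W=1 U=1 S=0
  ⇒ phys 0x29529  [4 reads]

Access #0 fault: NONE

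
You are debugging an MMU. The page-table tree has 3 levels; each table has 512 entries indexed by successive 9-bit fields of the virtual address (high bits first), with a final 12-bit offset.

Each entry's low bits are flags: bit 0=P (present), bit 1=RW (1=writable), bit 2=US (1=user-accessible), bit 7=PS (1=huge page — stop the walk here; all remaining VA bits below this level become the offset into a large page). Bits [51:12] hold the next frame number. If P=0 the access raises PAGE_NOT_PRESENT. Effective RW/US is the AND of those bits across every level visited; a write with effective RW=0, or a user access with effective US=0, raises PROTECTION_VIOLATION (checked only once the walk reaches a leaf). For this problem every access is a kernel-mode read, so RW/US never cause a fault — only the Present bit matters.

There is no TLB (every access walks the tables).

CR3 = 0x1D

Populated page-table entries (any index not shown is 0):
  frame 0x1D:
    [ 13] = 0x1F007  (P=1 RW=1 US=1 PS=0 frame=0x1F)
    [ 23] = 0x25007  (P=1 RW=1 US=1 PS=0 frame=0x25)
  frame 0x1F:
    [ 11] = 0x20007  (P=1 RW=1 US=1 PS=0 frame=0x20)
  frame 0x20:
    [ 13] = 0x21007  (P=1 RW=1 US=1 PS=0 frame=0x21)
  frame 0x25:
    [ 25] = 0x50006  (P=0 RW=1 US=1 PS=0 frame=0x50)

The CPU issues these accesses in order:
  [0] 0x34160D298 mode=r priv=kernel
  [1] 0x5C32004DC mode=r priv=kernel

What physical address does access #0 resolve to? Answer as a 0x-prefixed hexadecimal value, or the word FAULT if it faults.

Per-access translation:
#0 VA=0x34160D298 (r,kernel):
  L0: frame=0x1D idx=13 entry=0x1F007 [P=1 RW=1 US=1 PS=0]
  L1: frame=0x1F idx=11 entry=0x20007 [P=1 RW=1 US=1 PS=0]
  L2: frame=0x20 idx=13 entry=0x21007 [P=1 RW=1 US=1 PS=0]
  ⇒ phys 0x21298  [3 reads]
#1 VA=0x5C32004DC (r,kernel):
  L0: frame=0x1D idx=23 entry=0x25007 [P=1 RW=1 US=1 PS=0]
  L1: frame=0x25 idx=25 entry=0x50006 [P=0 RW=1 US=1 PS=0]
  ✗ PAGE_NOT_PRESENT  [2 reads]

Access #0 PA: 0x21298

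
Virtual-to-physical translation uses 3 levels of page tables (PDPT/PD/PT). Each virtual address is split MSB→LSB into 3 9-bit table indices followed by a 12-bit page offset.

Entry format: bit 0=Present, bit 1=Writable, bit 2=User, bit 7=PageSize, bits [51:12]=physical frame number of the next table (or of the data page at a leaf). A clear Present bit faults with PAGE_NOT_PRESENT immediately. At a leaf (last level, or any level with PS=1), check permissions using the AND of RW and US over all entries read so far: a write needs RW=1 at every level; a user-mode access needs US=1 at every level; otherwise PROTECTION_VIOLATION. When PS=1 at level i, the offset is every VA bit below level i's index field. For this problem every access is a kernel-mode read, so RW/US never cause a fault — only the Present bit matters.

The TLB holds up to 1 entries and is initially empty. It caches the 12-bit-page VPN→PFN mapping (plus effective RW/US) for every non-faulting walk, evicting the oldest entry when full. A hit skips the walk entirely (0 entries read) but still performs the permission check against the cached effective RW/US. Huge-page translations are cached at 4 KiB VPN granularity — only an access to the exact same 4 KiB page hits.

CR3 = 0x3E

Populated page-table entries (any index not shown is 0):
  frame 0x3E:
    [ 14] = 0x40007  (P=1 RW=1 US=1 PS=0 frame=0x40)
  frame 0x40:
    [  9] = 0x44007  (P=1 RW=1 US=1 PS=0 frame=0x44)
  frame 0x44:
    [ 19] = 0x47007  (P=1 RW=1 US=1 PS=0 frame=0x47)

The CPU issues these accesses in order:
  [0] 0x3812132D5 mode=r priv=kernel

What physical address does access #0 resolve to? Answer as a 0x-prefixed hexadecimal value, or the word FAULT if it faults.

Trace:
#0 VA=0x3812132D5 (r,kernel):
  L0 @0x3E[14] → 0x40007  P=1,RW=1,US=1,PS=0
  L1 @0x40[9] → 0x44007  P=1,RW=1,US=1,PS=0
  L2 @0x44[19] → 0x47007  P=1,RW=1,US=1,PS=0
  ⇒ phys 0x472D5  [3 reads]

Access #0 PA: 0x472D5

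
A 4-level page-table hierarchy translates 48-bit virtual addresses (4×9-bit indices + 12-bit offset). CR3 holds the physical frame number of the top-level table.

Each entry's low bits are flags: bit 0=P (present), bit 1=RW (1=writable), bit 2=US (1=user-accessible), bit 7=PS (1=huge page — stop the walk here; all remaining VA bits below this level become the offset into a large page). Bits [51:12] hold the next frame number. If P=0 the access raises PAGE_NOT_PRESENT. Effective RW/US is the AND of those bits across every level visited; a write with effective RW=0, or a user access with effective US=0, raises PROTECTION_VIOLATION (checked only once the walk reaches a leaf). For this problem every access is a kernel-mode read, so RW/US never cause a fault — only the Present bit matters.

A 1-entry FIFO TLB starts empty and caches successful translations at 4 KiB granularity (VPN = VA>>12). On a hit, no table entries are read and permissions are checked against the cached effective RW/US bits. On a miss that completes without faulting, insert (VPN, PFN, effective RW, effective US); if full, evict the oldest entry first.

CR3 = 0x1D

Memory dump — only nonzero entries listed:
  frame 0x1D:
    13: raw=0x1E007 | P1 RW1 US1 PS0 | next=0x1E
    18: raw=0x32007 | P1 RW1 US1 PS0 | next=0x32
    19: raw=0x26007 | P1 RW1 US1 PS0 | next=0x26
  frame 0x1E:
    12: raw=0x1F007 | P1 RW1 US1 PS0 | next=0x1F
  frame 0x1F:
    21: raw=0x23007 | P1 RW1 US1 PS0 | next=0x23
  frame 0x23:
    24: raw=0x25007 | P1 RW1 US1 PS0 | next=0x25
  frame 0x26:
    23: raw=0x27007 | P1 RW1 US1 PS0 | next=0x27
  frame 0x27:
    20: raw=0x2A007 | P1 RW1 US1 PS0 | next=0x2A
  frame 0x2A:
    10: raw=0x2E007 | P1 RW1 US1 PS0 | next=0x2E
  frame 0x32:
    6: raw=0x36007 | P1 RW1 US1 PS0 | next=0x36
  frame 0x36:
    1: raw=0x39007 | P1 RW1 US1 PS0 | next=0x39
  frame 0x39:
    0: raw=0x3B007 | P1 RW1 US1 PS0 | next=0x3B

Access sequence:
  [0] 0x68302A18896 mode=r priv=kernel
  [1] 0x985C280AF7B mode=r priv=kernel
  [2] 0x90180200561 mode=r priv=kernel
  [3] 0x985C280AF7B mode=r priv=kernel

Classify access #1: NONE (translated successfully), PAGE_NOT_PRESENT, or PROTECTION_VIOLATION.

Trace:
#0 VA=0x68302A18896 (r,kernel):
  L0 @0x1D[13] → 0x1E007  P=1,RW=1,US=1,PS=0
  L1 @0x1E[12] → 0x1F007  P=1,RW=1,US=1,PS=0
  L2 @0x1F[21] → 0x23007  P=1,RW=1,US=1,PS=0
  L3 @0x23[24] → 0x25007  P=1,RW=1,US=1,PS=0
  → PA=0x25896  (4 entries read)
#1 VA=0x985C280AF7B (r,kernel):
  L0 @0x1D[19] → 0x26007  P=1,RW=1,US=1,PS=0
  L1 @0x26[23] → 0x27007  P=1,RW=1,US=1,PS=0
  L2 @0x27[20] → 0x2A007  P=1,RW=1,US=1,PS=0
  L3 @0x2A[10] → 0x2E007  P=1,RW=1,US=1,PS=0
  → PA=0x2EF7B  (4 entries read)
#2 VA=0x90180200561 (r,kernel):
  L0 @0x1D[18] → 0x32007  P=1,RW=1,US=1,PS=0
  L1 @0x32[6] → 0x36007  P=1,RW=1,US=1,PS=0
  L2 @0x36[1] → 0x39007  P=1,RW=1,US=1,PS=0
  L3 @0x39[0] → 0x3B007  P=1,RW=1,US=1,PS=0
  → PA=0x3B561  (4 entries read)
#3 VA=0x985C280AF7B (r,kernel):
  L0 @0x1D[19] → 0x26007  P=1,RW=1,US=1,PS=0
  L1 @0x26[23] → 0x27007  P=1,RW=1,US=1,PS=0
  L2 @0x27[20] → 0x2A007  P=1,RW=1,US=1,PS=0
  L3 @0x2A[10] → 0x2E007  P=1,RW=1,US=1,PS=0
  → PA=0x2EF7B  (4 entries read)

Access #1 fault: NONE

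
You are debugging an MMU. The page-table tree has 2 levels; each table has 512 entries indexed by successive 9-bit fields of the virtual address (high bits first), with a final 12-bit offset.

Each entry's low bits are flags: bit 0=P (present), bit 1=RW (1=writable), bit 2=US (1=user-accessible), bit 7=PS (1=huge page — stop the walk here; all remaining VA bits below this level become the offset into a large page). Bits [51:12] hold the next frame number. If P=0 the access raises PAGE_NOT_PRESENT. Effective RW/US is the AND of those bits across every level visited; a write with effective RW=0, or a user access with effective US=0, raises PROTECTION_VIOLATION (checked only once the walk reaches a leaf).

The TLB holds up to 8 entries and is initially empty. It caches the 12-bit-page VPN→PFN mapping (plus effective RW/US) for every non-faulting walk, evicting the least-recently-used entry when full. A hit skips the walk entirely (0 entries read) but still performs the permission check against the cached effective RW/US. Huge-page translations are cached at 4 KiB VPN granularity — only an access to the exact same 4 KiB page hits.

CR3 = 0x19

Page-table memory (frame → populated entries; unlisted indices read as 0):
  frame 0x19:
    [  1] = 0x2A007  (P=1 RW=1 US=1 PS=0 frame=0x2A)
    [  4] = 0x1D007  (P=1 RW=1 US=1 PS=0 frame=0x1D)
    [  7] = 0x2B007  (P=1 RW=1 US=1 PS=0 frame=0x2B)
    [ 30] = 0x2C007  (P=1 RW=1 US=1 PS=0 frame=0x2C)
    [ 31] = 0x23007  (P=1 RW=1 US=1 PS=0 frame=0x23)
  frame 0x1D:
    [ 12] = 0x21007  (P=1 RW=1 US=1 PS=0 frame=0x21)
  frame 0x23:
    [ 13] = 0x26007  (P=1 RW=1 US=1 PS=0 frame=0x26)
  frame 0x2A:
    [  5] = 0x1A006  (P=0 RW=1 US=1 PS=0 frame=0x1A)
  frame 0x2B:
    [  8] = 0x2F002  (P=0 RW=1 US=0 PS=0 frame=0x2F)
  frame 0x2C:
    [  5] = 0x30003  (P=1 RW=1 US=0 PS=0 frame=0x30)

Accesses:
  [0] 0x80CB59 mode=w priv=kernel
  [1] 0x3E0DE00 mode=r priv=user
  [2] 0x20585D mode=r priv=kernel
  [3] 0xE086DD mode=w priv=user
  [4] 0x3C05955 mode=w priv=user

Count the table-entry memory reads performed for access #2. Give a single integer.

Trace:
#0 VA=0x80CB59 (w,kernel):
  lvl0: tbl 0x19, slot 4 ⇒ 0x1D007 (P1/RW1/US1/PS0)
  lvl1: tbl 0x1D, slot 12 ⇒ 0x21007 (P1/RW1/US1/PS0)
  → PA=0x21B59  (2 entries read)
#1 VA=0x3E0DE00 (r,user):
  lvl0: tbl 0x19, slot 31 ⇒ 0x23007 (P1/RW1/US1/PS0)
  lvl1: tbl 0x23, slot 13 ⇒ 0x26007 (P1/RW1/US1/PS0)
  → PA=0x26E00  (2 entries read)
#2 VA=0x20585D (r,kernel):
  lvl0: tbl 0x19, slot 1 ⇒ 0x2A007 (P1/RW1/US1/PS0)
  lvl1: tbl 0x2A, slot 5 ⇒ 0x1A006 (P0/RW1/US1/PS0)
  ⇒ fault: PAGE_NOT_PRESENT  — 2 lookups
#3 VA=0xE086DD (w,user):
  lvl0: tbl 0x19, slot 7 ⇒ 0x2B007 (P1/RW1/US1/PS0)
  lvl1: tbl 0x2B, slot 8 ⇒ 0x2F002 (P0/RW1/US0/PS0)
  ⇒ fault: PAGE_NOT_PRESENT  — 2 lookups
#4 VA=0x3C05955 (w,user):
  lvl0: tbl 0x19, slot 30 ⇒ 0x2C007 (P1/RW1/US1/PS0)
  lvl1: tbl 0x2C, slot 5 ⇒ 0x30003 (P1/RW1/US0/PS0)
  ⇒ fault: PROTECTION_VIOLATION  — 2 lookups

Entries read for #2: 2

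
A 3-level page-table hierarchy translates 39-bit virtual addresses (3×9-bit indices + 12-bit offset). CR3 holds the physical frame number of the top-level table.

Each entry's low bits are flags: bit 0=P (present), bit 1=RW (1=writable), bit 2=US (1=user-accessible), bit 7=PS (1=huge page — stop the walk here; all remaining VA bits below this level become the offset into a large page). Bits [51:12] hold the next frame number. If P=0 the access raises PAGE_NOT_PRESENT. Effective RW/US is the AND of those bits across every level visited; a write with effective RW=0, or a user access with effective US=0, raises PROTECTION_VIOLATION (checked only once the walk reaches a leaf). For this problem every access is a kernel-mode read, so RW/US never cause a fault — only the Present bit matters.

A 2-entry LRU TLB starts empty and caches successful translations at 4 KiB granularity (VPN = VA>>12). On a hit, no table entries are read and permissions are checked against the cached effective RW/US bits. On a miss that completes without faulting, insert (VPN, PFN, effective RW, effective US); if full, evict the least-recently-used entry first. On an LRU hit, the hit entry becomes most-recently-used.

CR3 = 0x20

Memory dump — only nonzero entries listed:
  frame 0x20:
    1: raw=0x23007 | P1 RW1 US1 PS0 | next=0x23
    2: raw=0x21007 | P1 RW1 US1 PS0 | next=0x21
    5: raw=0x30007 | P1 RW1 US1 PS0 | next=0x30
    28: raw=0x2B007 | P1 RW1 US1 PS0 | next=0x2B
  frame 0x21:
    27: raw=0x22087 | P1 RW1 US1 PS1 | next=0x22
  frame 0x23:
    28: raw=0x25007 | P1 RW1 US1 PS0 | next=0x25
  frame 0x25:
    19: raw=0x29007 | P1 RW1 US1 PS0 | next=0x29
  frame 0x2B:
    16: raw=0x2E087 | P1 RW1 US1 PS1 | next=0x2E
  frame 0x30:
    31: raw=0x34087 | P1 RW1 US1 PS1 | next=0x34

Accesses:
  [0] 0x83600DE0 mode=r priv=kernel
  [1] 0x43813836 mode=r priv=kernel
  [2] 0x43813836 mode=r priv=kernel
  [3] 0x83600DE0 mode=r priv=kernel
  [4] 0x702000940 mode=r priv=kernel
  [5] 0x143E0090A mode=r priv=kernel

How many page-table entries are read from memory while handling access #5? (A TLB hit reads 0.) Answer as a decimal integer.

Per-access translation:
#0 VA=0x83600DE0 (r,kernel):
  L0: frame=0x20 idx=2 entry=0x21007 [P=1 RW=1 US=1 PS=0]
  L1: frame=0x21 idx=27 entry=0x22087 [P=1 RW=1 US=1 PS=1]
  ✓ 0x22DE0 (huge @L1)  — 2 lookups
#1 VA=0x43813836 (r,kernel):
  L0: frame=0x20 idx=1 entry=0x23007 [P=1 RW=1 US=1 PS=0]
  L1: frame=0x23 idx=28 entry=0x25007 [P=1 RW=1 US=1 PS=0]
  L2: frame=0x25 idx=19 entry=0x29007 [P=1 RW=1 US=1 PS=0]
  ✓ 0x29836  — 3 lookups
#2 VA=0x43813836 (r,kernel):
  TLB hit vpn=0x43813 → PA=0x29836
#3 VA=0x83600DE0 (r,kernel):
  TLB hit vpn=0x83600 → PA=0x22DE0
#4 VA=0x702000940 (r,kernel):
  L0: frame=0x20 idx=28 entry=0x2B007 [P=1 RW=1 US=1 PS=0]
  L1: frame=0x2B idx=16 entry=0x2E087 [P=1 RW=1 US=1 PS=1]
  ✓ 0x2E940 (huge @L1)  — 2 lookups
#5 VA=0x143E0090A (r,kernel):
  L0: frame=0x20 idx=5 entry=0x30007 [P=1 RW=1 US=1 PS=0]
  L1: frame=0x30 idx=31 entry=0x34087 [P=1 RW=1 US=1 PS=1]
  ✓ 0x3490A (huge @L1)  — 2 lookups

Entries read for #5: 2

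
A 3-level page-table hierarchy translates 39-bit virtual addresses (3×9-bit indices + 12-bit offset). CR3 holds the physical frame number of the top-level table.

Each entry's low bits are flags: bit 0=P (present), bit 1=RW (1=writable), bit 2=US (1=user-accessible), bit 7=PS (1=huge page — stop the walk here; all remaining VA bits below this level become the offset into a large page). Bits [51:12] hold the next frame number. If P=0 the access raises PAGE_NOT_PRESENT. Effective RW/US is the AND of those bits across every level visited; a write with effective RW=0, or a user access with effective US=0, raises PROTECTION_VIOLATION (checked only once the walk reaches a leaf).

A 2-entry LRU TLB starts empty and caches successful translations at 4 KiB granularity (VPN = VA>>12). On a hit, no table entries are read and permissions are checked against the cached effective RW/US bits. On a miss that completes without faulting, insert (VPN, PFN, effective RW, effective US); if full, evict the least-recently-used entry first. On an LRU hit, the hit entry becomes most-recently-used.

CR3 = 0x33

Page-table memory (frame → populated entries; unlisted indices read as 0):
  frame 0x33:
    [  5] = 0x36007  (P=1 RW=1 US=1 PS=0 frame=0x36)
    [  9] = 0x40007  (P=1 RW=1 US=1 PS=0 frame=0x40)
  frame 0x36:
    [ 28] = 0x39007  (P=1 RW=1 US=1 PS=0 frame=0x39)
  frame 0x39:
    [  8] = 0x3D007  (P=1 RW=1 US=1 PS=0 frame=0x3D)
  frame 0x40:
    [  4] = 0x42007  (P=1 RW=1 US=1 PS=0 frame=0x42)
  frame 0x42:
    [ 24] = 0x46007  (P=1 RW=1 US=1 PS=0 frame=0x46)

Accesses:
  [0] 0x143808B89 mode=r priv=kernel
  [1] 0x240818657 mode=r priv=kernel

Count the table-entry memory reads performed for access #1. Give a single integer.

Per-access translation:
#0 VA=0x143808B89 (r,kernel):
  lvl0: tbl 0x33, slot 5 ⇒ 0x36007 (P1/RW1/US1/PS0)
  lvl1: tbl 0x36, slot 28 ⇒ 0x39007 (P1/RW1/US1/PS0)
  lvl2: tbl 0x39, slot 8 ⇒ 0x3D007 (P1/RW1/US1/PS0)
  ⇒ phys 0x3DB89  [3 reads]
#1 VA=0x240818657 (r,kernel):
  lvl0: tbl 0x33, slot 9 ⇒ 0x40007 (P1/RW1/US1/PS0)
  lvl1: tbl 0x40, slot 4 ⇒ 0x42007 (P1/RW1/US1/PS0)
  lvl2: tbl 0x42, slot 24 ⇒ 0x46007 (P1/RW1/US1/PS0)
  ⇒ phys 0x46657  [3 reads]

Entries read for #1: 3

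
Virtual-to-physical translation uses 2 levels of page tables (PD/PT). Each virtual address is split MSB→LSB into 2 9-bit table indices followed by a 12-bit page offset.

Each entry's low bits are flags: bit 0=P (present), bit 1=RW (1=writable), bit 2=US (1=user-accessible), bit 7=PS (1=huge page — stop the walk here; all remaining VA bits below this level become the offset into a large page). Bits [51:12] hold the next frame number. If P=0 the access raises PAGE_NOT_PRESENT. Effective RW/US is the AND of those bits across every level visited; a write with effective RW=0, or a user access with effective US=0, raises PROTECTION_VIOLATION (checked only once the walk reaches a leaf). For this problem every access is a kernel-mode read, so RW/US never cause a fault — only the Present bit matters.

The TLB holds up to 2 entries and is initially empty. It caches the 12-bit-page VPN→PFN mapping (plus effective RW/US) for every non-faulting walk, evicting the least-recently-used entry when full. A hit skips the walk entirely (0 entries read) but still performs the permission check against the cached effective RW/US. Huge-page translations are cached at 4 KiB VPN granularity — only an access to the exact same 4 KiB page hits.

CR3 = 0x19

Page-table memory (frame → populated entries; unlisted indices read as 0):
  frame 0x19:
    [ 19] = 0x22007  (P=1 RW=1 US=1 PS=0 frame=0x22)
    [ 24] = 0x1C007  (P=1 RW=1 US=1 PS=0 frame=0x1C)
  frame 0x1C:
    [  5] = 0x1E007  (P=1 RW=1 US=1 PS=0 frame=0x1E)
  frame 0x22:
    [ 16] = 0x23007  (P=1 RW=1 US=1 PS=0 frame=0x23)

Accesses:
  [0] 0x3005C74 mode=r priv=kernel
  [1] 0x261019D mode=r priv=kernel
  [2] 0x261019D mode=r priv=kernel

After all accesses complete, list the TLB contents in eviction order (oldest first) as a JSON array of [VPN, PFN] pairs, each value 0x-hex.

Per-access translation:
#0 VA=0x3005C74 (r,kernel):
  L0: frame=0x19 idx=24 entry=0x1C007 [P=1 RW=1 US=1 PS=0]
  L1: frame=0x1C idx=5 entry=0x1E007 [P=1 RW=1 US=1 PS=0]
  ⇒ phys 0x1EC74  [2 reads]
#1 VA=0x261019D (r,kernel):
  L0: frame=0x19 idx=19 entry=0x22007 [P=1 RW=1 US=1 PS=0]
  L1: frame=0x22 idx=16 entry=0x23007 [P=1 RW=1 US=1 PS=0]
  ⇒ phys 0x2319D  [2 reads]
#2 VA=0x261019D (r,kernel):
  TLB hit vpn=0x2610 → PA=0x2319D

TLB: [["0x3005", "0x1E"], ["0x2610", "0x23"]]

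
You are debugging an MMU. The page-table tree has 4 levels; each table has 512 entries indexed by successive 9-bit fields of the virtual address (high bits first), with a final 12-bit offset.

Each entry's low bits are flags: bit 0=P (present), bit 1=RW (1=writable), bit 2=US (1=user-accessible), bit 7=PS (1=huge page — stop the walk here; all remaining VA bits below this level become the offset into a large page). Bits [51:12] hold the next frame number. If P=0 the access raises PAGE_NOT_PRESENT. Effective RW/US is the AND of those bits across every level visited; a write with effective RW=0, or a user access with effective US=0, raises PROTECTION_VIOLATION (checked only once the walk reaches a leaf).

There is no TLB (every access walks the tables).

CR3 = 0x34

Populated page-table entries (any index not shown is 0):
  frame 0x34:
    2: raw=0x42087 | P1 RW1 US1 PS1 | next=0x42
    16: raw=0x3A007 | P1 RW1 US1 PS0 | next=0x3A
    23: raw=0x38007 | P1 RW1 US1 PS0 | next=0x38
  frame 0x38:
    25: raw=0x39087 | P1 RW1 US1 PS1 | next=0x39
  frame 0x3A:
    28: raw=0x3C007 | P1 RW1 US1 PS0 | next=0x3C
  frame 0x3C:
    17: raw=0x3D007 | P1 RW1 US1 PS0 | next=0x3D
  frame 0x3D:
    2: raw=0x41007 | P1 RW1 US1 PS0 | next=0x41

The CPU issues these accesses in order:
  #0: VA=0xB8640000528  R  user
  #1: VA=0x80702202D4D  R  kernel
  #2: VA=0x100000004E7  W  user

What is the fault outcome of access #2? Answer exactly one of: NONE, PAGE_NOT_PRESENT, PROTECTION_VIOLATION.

Walk each access:
#0 VA=0xB8640000528 (r,user):
  L0: frame=0x34 idx=23 entry=0x38007 [P=1 RW=1 US=1 PS=0]
  L1: frame=0x38 idx=25 entry=0x39087 [P=1 RW=1 US=1 PS=1]
  ⇒ phys 0x39528 (huge @L1)  [2 reads]
#1 VA=0x80702202D4D (r,kernel):
  L0: frame=0x34 idx=16 entry=0x3A007 [P=1 RW=1 US=1 PS=0]
  L1: frame=0x3A idx=28 entry=0x3C007 [P=1 RW=1 US=1 PS=0]
  L2: frame=0x3C idx=17 entry=0x3D007 [P=1 RW=1 US=1 PS=0]
  L3: frame=0x3D idx=2 entry=0x41007 [P=1 RW=1 US=1 PS=0]
  ⇒ phys 0x41D4D  [4 reads]
#2 VA=0x100000004E7 (w,user):
  L0: frame=0x34 idx=2 entry=0x42087 [P=1 RW=1 US=1 PS=1]
  ⇒ phys 0x424E7 (huge @L0)  [1 reads]

Access #2 fault: NONE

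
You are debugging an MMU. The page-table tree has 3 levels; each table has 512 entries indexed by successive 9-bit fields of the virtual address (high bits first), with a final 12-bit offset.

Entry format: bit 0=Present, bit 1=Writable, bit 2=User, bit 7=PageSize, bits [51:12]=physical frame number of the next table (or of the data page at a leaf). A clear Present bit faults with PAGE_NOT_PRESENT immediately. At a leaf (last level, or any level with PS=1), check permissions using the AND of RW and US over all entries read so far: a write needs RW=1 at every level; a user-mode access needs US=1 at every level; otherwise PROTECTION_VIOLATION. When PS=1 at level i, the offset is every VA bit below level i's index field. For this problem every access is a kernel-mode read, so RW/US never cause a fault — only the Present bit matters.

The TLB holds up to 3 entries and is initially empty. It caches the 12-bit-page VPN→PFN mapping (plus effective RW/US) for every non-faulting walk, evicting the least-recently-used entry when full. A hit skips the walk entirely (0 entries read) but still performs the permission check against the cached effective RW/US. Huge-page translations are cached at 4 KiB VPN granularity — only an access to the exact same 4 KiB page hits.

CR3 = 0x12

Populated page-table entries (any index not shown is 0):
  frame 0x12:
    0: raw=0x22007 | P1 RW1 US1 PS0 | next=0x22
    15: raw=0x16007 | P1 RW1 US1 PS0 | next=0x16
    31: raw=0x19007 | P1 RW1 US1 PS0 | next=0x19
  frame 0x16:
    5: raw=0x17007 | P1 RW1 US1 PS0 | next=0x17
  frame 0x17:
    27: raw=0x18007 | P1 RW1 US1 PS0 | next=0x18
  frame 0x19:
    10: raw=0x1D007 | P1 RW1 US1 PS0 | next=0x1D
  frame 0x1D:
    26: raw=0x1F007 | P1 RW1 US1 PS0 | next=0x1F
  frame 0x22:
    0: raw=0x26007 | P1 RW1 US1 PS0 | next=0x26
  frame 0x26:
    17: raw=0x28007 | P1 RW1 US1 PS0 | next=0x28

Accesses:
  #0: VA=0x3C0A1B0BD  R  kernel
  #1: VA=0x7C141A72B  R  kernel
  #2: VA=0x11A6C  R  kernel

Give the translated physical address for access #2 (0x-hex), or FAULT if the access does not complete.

Walk each access:
#0 VA=0x3C0A1B0BD (r,kernel):
  lvl0: tbl 0x12, slot 15 ⇒ 0x16007 (P1/RW1/US1/PS0)
  lvl1: tbl 0x16, slot 5 ⇒ 0x17007 (P1/RW1/US1/PS0)
  lvl2: tbl 0x17, slot 27 ⇒ 0x18007 (P1/RW1/US1/PS0)
  ⇒ phys 0x180BD  [3 reads]
#1 VA=0x7C141A72B (r,kernel):
  lvl0: tbl 0x12, slot 31 ⇒ 0x19007 (P1/RW1/US1/PS0)
  lvl1: tbl 0x19, slot 10 ⇒ 0x1D007 (P1/RW1/US1/PS0)
  lvl2: tbl 0x1D, slot 26 ⇒ 0x1F007 (P1/RW1/US1/PS0)
  ⇒ phys 0x1F72B  [3 reads]
#2 VA=0x11A6C (r,kernel):
  lvl0: tbl 0x12, slot 0 ⇒ 0x22007 (P1/RW1/US1/PS0)
  lvl1: tbl 0x22, slot 0 ⇒ 0x26007 (P1/RW1/US1/PS0)
  lvl2: tbl 0x26, slot 17 ⇒ 0x28007 (P1/RW1/US1/PS0)
  ⇒ phys 0x28A6C  [3 reads]

Access #2 PA: 0x28A6C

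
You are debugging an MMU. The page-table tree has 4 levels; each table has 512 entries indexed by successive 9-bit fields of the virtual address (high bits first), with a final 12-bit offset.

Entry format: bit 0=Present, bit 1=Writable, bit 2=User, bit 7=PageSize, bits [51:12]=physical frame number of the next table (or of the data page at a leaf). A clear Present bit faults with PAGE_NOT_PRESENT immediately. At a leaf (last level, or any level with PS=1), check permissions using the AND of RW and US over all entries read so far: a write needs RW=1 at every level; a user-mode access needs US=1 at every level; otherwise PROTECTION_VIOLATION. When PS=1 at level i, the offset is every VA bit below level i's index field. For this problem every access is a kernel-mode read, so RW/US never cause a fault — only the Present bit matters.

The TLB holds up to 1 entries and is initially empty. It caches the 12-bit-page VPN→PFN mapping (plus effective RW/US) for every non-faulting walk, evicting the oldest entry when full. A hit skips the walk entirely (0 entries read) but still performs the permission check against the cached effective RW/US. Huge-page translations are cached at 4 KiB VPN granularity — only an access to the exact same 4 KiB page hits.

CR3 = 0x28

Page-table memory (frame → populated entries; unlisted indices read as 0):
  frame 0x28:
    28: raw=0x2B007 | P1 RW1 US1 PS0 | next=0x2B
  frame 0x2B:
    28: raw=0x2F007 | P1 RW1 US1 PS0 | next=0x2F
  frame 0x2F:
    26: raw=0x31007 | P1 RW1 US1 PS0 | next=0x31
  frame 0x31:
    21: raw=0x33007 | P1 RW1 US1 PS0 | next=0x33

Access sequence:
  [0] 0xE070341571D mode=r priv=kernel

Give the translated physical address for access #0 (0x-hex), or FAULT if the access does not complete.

Per-access translation:
#0 VA=0xE070341571D (r,kernel):
  [0] read 0x28 idx=28: raw=0x2B007 flags P=1 W=1 U=1 S=0
  [1] read 0x2B idx=28: raw=0x2F007 flags P=1 W=1 U=1 S=0
  [2] read 0x2F idx=26: raw=0x31007 flags P=1 W=1 U=1 S=0
  [3] read 0x31 idx=21: raw=0x33007 flags P=1 W=1 U=1 S=0
  ⇒ phys 0x3371D  [4 reads]

Access #0 PA: 0x3371D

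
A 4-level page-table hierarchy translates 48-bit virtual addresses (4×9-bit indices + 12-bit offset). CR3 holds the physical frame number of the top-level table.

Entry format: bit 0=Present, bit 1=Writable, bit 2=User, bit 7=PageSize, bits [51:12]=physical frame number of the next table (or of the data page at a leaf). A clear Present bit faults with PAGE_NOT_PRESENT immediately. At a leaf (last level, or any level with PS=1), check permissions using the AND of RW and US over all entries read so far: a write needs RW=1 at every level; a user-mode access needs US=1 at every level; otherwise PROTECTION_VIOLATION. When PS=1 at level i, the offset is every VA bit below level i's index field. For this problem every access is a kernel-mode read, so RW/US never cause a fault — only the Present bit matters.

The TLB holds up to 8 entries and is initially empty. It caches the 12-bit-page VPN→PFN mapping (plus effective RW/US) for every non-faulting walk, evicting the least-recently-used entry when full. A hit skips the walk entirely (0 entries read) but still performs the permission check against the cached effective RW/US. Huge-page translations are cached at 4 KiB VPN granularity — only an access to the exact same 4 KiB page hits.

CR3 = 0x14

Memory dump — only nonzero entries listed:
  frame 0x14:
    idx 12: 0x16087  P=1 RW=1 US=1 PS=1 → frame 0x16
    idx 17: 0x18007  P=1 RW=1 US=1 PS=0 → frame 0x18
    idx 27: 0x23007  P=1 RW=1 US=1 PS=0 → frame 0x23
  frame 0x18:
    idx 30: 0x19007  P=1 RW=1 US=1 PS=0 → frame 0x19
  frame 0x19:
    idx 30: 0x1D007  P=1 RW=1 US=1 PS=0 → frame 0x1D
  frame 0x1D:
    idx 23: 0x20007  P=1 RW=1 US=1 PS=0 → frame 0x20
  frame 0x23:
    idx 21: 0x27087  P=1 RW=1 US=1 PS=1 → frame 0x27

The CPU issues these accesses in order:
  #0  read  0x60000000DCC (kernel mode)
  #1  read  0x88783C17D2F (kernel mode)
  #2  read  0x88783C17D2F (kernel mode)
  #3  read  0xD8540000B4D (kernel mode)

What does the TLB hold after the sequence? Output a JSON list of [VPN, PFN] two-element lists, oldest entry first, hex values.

Trace:
#0 VA=0x60000000DCC (r,kernel):
  lvl0: tbl 0x14, slot 12 ⇒ 0x16087 (P1/RW1/US1/PS1)
  ✓ 0x16DCC (huge @L0)  — 1 lookups
#1 VA=0x88783C17D2F (r,kernel):
  lvl0: tbl 0x14, slot 17 ⇒ 0x18007 (P1/RW1/US1/PS0)
  lvl1: tbl 0x18, slot 30 ⇒ 0x19007 (P1/RW1/US1/PS0)
  lvl2: tbl 0x19, slot 30 ⇒ 0x1D007 (P1/RW1/US1/PS0)
  lvl3: tbl 0x1D, slot 23 ⇒ 0x20007 (P1/RW1/US1/PS0)
  ✓ 0x20D2F  — 4 lookups
#2 VA=0x88783C17D2F (r,kernel):
  TLB hit vpn=0x88783C17 → PA=0x20D2F
#3 VA=0xD8540000B4D (r,kernel):
  lvl0: tbl 0x14, slot 27 ⇒ 0x23007 (P1/RW1/US1/PS0)
  lvl1: tbl 0x23, slot 21 ⇒ 0x27087 (P1/RW1/US1/PS1)
  ✓ 0x27B4D (huge @L1)  — 2 lookups

TLB: [["0x60000000", "0x16"], ["0x88783C17", "0x20"], ["0xD8540000", "0x27"]]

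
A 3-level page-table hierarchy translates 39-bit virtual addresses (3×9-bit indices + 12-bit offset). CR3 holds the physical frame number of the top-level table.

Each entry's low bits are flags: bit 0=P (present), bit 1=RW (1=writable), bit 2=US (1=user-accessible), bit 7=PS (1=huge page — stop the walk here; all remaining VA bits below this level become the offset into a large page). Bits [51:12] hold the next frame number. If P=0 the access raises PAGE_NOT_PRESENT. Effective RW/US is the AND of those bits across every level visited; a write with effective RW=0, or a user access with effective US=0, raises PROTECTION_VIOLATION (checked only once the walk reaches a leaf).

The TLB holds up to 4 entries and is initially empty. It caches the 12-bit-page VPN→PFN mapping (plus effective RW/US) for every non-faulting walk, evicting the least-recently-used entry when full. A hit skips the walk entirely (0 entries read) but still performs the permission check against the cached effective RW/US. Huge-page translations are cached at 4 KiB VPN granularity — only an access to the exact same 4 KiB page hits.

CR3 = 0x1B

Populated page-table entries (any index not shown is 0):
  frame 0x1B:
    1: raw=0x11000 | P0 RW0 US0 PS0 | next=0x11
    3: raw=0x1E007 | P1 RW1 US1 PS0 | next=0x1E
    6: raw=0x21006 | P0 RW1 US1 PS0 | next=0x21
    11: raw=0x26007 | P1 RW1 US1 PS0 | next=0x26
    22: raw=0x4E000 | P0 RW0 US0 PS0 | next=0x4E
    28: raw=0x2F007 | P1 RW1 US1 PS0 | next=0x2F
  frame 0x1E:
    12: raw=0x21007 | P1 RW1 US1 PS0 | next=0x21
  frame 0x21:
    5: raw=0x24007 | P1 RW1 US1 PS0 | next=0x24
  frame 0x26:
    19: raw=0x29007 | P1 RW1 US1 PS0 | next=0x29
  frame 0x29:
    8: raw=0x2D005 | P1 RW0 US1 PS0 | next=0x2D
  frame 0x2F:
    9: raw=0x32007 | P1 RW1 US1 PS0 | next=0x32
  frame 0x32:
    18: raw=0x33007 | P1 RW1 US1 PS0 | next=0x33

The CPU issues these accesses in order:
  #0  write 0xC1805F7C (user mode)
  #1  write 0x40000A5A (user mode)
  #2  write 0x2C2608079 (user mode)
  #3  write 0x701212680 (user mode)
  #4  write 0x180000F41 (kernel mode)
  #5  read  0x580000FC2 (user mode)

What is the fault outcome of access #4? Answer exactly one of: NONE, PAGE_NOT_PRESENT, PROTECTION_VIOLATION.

Walk each access:
#0 VA=0xC1805F7C (w,user):
  L0 @0x1B[3] → 0x1E007  P=1,RW=1,US=1,PS=0
  L1 @0x1E[12] → 0x21007  P=1,RW=1,US=1,PS=0
  L2 @0x21[5] → 0x24007  P=1,RW=1,US=1,PS=0
  → PA=0x24F7C  (3 entries read)
#1 VA=0x40000A5A (w,user):
  L0 @0x1B[1] → 0x11000  P=0,RW=0,US=0,PS=0
  → PAGE_NOT_PRESENT  (1 entries read)
#2 VA=0x2C2608079 (w,user):
  L0 @0x1B[11] → 0x26007  P=1,RW=1,US=1,PS=0
  L1 @0x26[19] → 0x29007  P=1,RW=1,US=1,PS=0
  L2 @0x29[8] → 0x2D005  P=1,RW=0,US=1,PS=0
  → PROTECTION_VIOLATION  (3 entries read)
#3 VA=0x701212680 (w,user):
  L0 @0x1B[28] → 0x2F007  P=1,RW=1,US=1,PS=0
  L1 @0x2F[9] → 0x32007  P=1,RW=1,US=1,PS=0
  L2 @0x32[18] → 0x33007  P=1,RW=1,US=1,PS=0
  → PA=0x33680  (3 entries read)
#4 VA=0x180000F41 (w,kernel):
  L0 @0x1B[6] → 0x21006  P=0,RW=1,US=1,PS=0
  → PAGE_NOT_PRESENT  (1 entries read)
#5 VA=0x580000FC2 (r,user):
  L0 @0x1B[22] → 0x4E000  P=0,RW=0,US=0,PS=0
  → PAGE_NOT_PRESENT  (1 entries read)

Access #4 fault: PAGE_NOT_PRESENT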